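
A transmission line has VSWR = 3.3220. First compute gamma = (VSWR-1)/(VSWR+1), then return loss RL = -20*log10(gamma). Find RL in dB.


gamma = (3.3220 - 1) / (3.3220 + 1) = 0.5372513
RL = -20 * log10(0.5372513) = 5.396 dB

5.396 dB


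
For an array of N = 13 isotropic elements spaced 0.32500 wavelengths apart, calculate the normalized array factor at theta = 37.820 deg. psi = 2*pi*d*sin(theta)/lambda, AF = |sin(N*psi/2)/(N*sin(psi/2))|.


psi = 2*pi*0.32500*sin(37.820 deg) = 1.252141 rad
AF = |sin(13*1.252141/2) / (13*sin(1.252141/2))| = 0.1260

0.1260


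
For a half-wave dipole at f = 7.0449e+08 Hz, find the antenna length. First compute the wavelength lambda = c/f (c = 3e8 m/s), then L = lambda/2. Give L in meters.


lambda = c / f = 3.0000e+08 / 7.0449e+08 = 0.4258400 m
L = lambda / 2 = 0.4258400 / 2 = 0.2129 m

0.2129 m


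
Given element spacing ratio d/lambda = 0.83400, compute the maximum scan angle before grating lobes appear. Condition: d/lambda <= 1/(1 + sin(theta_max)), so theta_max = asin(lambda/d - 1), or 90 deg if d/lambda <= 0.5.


lambda/d - 1 = 1/0.83400 - 1 = 0.1990408
theta_max = asin(0.1990408) = 11.48 deg

11.48 deg


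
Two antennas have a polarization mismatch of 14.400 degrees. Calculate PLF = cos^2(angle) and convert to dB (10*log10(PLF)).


PLF_linear = cos^2(14.400 deg) = 0.9381533
PLF_dB = 10 * log10(0.9381533) = -0.2773 dB

-0.2773 dB


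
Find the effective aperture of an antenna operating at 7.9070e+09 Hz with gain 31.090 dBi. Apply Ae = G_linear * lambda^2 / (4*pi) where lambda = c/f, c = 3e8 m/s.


lambda = c / f = 3.0000e+08 / 7.9070e+09 = 0.03794106 m
G_linear = 10^(31.090/10) = 1285.287
Ae = G_linear * lambda^2 / (4*pi) = 1285.287 * 0.03794106^2 / (4*pi) = 0.1472 m^2

0.1472 m^2


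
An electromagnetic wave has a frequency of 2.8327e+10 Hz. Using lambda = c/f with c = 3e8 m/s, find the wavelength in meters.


lambda = c / f = 3.0000e+08 / 2.8327e+10 = 0.01059 m

0.01059 m


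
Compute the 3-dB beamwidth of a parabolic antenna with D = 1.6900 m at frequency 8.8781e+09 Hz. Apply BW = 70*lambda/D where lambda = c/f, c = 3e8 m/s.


lambda = c / f = 3.0000e+08 / 8.8781e+09 = 0.03379101 m
BW = 70 * 0.03379101 / 1.6900 = 1.400 deg

1.400 deg


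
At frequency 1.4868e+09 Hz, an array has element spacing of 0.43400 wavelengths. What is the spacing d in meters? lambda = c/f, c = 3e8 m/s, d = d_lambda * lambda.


lambda = c / f = 3.0000e+08 / 1.4868e+09 = 0.2017756 m
d = 0.43400 * 0.2017756 = 0.08757 m

0.08757 m


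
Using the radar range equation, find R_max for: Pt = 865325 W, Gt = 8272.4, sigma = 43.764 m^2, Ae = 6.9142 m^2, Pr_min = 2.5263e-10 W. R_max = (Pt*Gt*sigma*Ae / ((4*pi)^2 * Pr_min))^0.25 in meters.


R^4 = 865325*8272.4*43.764*6.9142 / ((4*pi)^2 * 2.5263e-10) = 5.429565e+19
R_max = 5.429565e+19^0.25 = 85840 m

85840 m


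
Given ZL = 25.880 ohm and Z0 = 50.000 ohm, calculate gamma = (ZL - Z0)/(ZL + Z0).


gamma = (25.880 - 50.000) / (25.880 + 50.000) = -0.3179

-0.3179


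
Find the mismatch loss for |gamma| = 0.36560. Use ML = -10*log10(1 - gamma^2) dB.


ML = -10 * log10(1 - 0.36560^2) = -10 * log10(0.86633664) = 0.6231 dB

0.6231 dB


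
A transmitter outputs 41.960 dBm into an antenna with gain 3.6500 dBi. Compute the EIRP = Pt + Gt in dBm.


EIRP = Pt + Gt = 41.960 + 3.6500 = 45.61 dBm

45.61 dBm


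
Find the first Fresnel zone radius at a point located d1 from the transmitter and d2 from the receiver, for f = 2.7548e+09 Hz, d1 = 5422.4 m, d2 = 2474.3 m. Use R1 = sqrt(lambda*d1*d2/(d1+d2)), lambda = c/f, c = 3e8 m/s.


lambda = c / f = 3.0000e+08 / 2.7548e+09 = 0.1089008 m
R1 = sqrt(0.1089008 * 5422.4 * 2474.3 / (5422.4 + 2474.3)) = 13.60 m

13.60 m


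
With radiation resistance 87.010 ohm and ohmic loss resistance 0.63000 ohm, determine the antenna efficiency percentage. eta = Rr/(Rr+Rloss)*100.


eta = 87.010 / (87.010 + 0.63000) * 100 = 99.28%

99.28%


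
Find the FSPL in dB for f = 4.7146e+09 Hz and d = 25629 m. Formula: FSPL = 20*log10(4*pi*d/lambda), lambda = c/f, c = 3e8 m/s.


lambda = c / f = 3.0000e+08 / 4.7146e+09 = 0.06363212 m
FSPL = 20 * log10(4*pi*25629/0.06363212) = 134.1 dB

134.1 dB


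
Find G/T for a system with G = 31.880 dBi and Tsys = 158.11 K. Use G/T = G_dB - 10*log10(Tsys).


G/T = 31.880 - 10*log10(158.11) = 31.880 - 21.98959 = 9.890 dB/K

9.890 dB/K


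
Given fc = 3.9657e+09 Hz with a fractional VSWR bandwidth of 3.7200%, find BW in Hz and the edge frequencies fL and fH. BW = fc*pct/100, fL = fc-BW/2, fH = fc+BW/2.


BW = 3.9657e+09 * 3.7200/100 = 1.475240e+08 Hz
fL = 3.9657e+09 - 1.475240e+08/2 = 3.892e+09 Hz
fH = 3.9657e+09 + 1.475240e+08/2 = 4.039e+09 Hz

BW=1.475e+08 Hz, fL=3.892e+09 Hz, fH=4.039e+09 Hz


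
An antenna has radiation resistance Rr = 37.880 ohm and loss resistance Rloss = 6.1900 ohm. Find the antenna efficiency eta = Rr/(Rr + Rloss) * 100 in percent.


eta = 37.880 / (37.880 + 6.1900) * 100 = 85.95%

85.95%


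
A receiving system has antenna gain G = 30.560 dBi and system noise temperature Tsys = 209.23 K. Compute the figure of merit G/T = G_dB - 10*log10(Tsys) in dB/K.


G/T = 30.560 - 10*log10(209.23) = 30.560 - 23.20624 = 7.354 dB/K

7.354 dB/K


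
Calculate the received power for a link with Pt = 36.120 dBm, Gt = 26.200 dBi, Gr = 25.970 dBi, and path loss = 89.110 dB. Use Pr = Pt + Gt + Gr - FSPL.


Pr = 36.120 + 26.200 + 25.970 - 89.110 = -0.82 dBm

-0.82 dBm


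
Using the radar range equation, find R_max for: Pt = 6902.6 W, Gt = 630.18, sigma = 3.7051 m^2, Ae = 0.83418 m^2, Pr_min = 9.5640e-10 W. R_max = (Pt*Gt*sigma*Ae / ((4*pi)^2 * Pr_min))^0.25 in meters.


R^4 = 6902.6*630.18*3.7051*0.83418 / ((4*pi)^2 * 9.5640e-10) = 8.901798e+13
R_max = 8.901798e+13^0.25 = 3072 m

3072 m


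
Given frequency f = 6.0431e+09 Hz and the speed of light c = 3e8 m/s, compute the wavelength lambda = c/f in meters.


lambda = c / f = 3.0000e+08 / 6.0431e+09 = 0.04964 m

0.04964 m


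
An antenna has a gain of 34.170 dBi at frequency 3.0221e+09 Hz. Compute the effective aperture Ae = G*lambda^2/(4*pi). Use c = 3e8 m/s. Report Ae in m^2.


lambda = c / f = 3.0000e+08 / 3.0221e+09 = 0.09926872 m
G_linear = 10^(34.170/10) = 2612.161
Ae = G_linear * lambda^2 / (4*pi) = 2612.161 * 0.09926872^2 / (4*pi) = 2.048 m^2

2.048 m^2


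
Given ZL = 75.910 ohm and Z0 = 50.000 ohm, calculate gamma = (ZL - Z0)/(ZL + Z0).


gamma = (75.910 - 50.000) / (75.910 + 50.000) = 0.2058

0.2058


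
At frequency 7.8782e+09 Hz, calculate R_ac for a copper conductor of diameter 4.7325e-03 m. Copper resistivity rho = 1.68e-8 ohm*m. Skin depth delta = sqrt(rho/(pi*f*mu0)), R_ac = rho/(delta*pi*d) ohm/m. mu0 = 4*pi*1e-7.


delta = sqrt(1.68e-8 / (pi * 7.8782e+09 * 4*pi*1e-7)) = 7.349559e-07 m
R_ac = 1.68e-8 / (7.349559e-07 * pi * 4.7325e-03) = 1.537 ohm/m

1.537 ohm/m


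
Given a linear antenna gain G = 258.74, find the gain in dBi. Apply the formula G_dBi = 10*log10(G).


G_dBi = 10 * log10(258.74) = 24.13 dBi

24.13 dBi


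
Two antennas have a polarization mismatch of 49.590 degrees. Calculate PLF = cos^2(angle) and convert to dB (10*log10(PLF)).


PLF_linear = cos^2(49.590 deg) = 0.4202317
PLF_dB = 10 * log10(0.4202317) = -3.765 dB

-3.765 dB


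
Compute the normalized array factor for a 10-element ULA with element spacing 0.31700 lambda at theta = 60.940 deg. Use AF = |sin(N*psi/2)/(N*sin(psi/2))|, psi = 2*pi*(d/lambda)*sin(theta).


psi = 2*pi*0.31700*sin(60.940 deg) = 1.741029 rad
AF = |sin(10*1.741029/2) / (10*sin(1.741029/2))| = 0.08620

0.08620


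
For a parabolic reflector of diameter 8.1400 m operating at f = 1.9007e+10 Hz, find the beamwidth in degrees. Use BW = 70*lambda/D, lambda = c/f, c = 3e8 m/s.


lambda = c / f = 3.0000e+08 / 1.9007e+10 = 0.01578366 m
BW = 70 * 0.01578366 / 8.1400 = 0.1357 deg

0.1357 deg


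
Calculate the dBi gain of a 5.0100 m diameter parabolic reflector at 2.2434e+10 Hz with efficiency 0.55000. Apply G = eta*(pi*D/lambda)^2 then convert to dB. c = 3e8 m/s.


lambda = c / f = 3.0000e+08 / 2.2434e+10 = 0.01337256 m
G_linear = 0.55000 * (pi * 5.0100 / 0.01337256)^2 = 761919.0
G_dBi = 10 * log10(761919.0) = 58.82 dBi

58.82 dBi


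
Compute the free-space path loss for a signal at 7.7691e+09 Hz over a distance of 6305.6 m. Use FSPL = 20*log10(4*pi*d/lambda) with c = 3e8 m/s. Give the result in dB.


lambda = c / f = 3.0000e+08 / 7.7691e+09 = 0.03861451 m
FSPL = 20 * log10(4*pi*6305.6/0.03861451) = 126.2 dB

126.2 dB


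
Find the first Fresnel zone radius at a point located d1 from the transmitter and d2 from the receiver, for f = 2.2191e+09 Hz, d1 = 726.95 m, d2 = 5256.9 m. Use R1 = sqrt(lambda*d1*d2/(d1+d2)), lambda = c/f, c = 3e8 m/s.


lambda = c / f = 3.0000e+08 / 2.2191e+09 = 0.1351899 m
R1 = sqrt(0.1351899 * 726.95 * 5256.9 / (726.95 + 5256.9)) = 9.292 m

9.292 m


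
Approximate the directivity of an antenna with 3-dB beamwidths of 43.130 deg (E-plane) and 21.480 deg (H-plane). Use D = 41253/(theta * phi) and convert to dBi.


D_linear = 41253 / (43.130 * 21.480) = 44.52888
D_dBi = 10 * log10(44.52888) = 16.49 dBi

16.49 dBi


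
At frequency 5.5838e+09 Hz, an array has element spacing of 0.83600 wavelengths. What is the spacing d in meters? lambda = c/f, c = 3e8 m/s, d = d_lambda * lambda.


lambda = c / f = 3.0000e+08 / 5.5838e+09 = 0.05372685 m
d = 0.83600 * 0.05372685 = 0.04492 m

0.04492 m


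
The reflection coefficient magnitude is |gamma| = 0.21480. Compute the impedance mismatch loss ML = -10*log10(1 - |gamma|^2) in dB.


ML = -10 * log10(1 - 0.21480^2) = -10 * log10(0.95386096) = 0.2051 dB

0.2051 dB


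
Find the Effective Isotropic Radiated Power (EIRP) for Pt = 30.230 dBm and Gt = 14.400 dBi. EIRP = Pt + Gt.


EIRP = Pt + Gt = 30.230 + 14.400 = 44.63 dBm

44.63 dBm


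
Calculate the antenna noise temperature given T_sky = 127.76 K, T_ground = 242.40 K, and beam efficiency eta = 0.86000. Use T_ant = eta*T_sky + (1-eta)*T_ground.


T_ant = 0.86000 * 127.76 + (1 - 0.86000) * 242.40 = 143.8 K

143.8 K


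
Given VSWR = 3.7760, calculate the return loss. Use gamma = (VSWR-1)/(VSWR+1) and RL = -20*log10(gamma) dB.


gamma = (3.7760 - 1) / (3.7760 + 1) = 0.5812395
RL = -20 * log10(0.5812395) = 4.713 dB

4.713 dB


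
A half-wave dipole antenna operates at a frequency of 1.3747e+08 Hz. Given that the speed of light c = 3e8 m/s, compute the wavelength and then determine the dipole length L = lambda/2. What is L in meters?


lambda = c / f = 3.0000e+08 / 1.3747e+08 = 2.182294 m
L = lambda / 2 = 2.182294 / 2 = 1.091 m

1.091 m


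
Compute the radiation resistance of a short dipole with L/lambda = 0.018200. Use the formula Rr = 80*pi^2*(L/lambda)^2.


Rr = 80 * pi^2 * (0.018200)^2 = 80 * 9.869604 * 3.312400e-04 = 0.2615 ohm

0.2615 ohm


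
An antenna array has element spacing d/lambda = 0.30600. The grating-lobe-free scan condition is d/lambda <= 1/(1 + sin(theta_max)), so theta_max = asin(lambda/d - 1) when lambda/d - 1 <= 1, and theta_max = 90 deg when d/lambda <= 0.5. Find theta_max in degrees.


lambda/d - 1 = 1/0.30600 - 1 = 2.267974 >= 1
d/lambda <= 0.5, so the array can scan to endfire without grating lobes: theta_max = 90 deg

90 deg


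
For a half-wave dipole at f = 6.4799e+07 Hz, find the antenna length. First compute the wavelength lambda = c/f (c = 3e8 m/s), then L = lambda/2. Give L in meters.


lambda = c / f = 3.0000e+08 / 6.4799e+07 = 4.629701 m
L = lambda / 2 = 4.629701 / 2 = 2.315 m

2.315 m


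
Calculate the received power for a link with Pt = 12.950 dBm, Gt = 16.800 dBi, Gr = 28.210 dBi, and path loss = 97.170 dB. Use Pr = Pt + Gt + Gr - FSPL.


Pr = 12.950 + 16.800 + 28.210 - 97.170 = -39.21 dBm

-39.21 dBm


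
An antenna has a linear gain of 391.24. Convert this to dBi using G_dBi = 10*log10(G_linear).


G_dBi = 10 * log10(391.24) = 25.92 dBi

25.92 dBi


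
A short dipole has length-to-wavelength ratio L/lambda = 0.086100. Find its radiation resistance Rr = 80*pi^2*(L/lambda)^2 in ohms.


Rr = 80 * pi^2 * (0.086100)^2 = 80 * 9.869604 * 7.413210e-03 = 5.853 ohm

5.853 ohm


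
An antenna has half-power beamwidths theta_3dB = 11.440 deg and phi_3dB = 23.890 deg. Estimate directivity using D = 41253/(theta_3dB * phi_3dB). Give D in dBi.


D_linear = 41253 / (11.440 * 23.890) = 150.9431
D_dBi = 10 * log10(150.9431) = 21.79 dBi

21.79 dBi


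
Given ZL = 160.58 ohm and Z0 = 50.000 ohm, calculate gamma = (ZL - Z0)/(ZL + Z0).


gamma = (160.58 - 50.000) / (160.58 + 50.000) = 0.5251

0.5251


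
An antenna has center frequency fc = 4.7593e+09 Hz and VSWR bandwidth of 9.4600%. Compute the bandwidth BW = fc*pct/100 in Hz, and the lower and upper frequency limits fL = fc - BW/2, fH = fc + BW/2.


BW = 4.7593e+09 * 9.4600/100 = 4.502298e+08 Hz
fL = 4.7593e+09 - 4.502298e+08/2 = 4.534e+09 Hz
fH = 4.7593e+09 + 4.502298e+08/2 = 4.984e+09 Hz

BW=4.502e+08 Hz, fL=4.534e+09 Hz, fH=4.984e+09 Hz


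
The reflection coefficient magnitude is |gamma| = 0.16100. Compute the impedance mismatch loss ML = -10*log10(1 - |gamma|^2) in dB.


ML = -10 * log10(1 - 0.16100^2) = -10 * log10(0.974079) = 0.1141 dB

0.1141 dB


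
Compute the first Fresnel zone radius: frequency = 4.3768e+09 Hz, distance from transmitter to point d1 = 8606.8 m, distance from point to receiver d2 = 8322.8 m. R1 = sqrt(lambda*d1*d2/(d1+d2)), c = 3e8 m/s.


lambda = c / f = 3.0000e+08 / 4.3768e+09 = 0.06854323 m
R1 = sqrt(0.06854323 * 8606.8 * 8322.8 / (8606.8 + 8322.8)) = 17.03 m

17.03 m


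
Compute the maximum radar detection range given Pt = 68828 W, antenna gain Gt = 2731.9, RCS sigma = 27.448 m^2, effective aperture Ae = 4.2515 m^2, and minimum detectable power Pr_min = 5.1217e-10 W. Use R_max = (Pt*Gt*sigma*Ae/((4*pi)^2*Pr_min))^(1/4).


R^4 = 68828*2731.9*27.448*4.2515 / ((4*pi)^2 * 5.1217e-10) = 2.712995e+17
R_max = 2.712995e+17^0.25 = 22822 m

22822 m


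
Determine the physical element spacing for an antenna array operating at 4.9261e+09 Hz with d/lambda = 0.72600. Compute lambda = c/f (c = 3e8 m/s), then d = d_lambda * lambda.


lambda = c / f = 3.0000e+08 / 4.9261e+09 = 0.06090010 m
d = 0.72600 * 0.06090010 = 0.04421 m

0.04421 m


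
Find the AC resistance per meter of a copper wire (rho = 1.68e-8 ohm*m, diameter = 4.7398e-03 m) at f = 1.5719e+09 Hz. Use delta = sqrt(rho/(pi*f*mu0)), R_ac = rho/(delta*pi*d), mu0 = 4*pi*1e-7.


delta = sqrt(1.68e-8 / (pi * 1.5719e+09 * 4*pi*1e-7)) = 1.645365e-06 m
R_ac = 1.68e-8 / (1.645365e-06 * pi * 4.7398e-03) = 0.6857 ohm/m

0.6857 ohm/m


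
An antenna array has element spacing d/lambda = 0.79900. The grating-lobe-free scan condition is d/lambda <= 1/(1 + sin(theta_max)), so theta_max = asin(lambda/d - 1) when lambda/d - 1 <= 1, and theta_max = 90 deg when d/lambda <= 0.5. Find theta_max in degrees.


lambda/d - 1 = 1/0.79900 - 1 = 0.2515645
theta_max = asin(0.2515645) = 14.57 deg

14.57 deg


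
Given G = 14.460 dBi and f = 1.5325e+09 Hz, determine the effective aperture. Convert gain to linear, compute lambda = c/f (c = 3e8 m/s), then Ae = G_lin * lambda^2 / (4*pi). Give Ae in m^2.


lambda = c / f = 3.0000e+08 / 1.5325e+09 = 0.1957586 m
G_linear = 10^(14.460/10) = 27.92544
Ae = G_linear * lambda^2 / (4*pi) = 27.92544 * 0.1957586^2 / (4*pi) = 0.08516 m^2

0.08516 m^2


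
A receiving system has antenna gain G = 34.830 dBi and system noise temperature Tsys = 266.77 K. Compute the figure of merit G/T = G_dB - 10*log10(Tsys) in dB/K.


G/T = 34.830 - 10*log10(266.77) = 34.830 - 24.26137 = 10.57 dB/K

10.57 dB/K


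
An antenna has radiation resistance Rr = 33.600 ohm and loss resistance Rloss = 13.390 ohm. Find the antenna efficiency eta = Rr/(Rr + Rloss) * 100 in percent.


eta = 33.600 / (33.600 + 13.390) * 100 = 71.50%

71.50%


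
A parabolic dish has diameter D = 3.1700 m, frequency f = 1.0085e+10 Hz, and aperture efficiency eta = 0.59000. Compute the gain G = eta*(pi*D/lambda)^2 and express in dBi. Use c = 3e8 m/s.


lambda = c / f = 3.0000e+08 / 1.0085e+10 = 0.02974715 m
G_linear = 0.59000 * (pi * 3.1700 / 0.02974715)^2 = 66127.11
G_dBi = 10 * log10(66127.11) = 48.20 dBi

48.20 dBi


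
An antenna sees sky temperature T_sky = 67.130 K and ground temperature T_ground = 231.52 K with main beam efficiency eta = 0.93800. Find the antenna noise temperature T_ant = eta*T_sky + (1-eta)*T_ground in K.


T_ant = 0.93800 * 67.130 + (1 - 0.93800) * 231.52 = 77.32 K

77.32 K


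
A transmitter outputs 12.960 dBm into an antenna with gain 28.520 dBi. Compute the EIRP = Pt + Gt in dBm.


EIRP = Pt + Gt = 12.960 + 28.520 = 41.48 dBm

41.48 dBm


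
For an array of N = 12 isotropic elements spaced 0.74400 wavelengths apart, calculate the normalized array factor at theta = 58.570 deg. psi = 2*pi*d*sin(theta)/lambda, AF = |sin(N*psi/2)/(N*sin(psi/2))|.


psi = 2*pi*0.74400*sin(58.570 deg) = 3.988809 rad
AF = |sin(12*3.988809/2) / (12*sin(3.988809/2))| = 0.08520

0.08520


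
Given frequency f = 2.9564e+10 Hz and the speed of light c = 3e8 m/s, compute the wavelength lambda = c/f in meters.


lambda = c / f = 3.0000e+08 / 2.9564e+10 = 0.01015 m

0.01015 m


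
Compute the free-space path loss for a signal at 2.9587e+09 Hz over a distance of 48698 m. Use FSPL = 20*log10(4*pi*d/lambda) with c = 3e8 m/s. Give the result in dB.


lambda = c / f = 3.0000e+08 / 2.9587e+09 = 0.1013959 m
FSPL = 20 * log10(4*pi*48698/0.1013959) = 135.6 dB

135.6 dB


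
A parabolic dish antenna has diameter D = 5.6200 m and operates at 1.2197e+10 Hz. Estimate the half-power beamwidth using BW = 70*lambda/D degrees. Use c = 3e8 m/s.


lambda = c / f = 3.0000e+08 / 1.2197e+10 = 0.02459621 m
BW = 70 * 0.02459621 / 5.6200 = 0.3064 deg

0.3064 deg


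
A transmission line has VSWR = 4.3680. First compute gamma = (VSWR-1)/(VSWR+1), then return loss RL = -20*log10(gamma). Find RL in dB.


gamma = (4.3680 - 1) / (4.3680 + 1) = 0.6274218
RL = -20 * log10(0.6274218) = 4.049 dB

4.049 dB


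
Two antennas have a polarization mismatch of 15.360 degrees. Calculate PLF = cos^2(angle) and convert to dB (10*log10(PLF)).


PLF_linear = cos^2(15.360 deg) = 0.9298370
PLF_dB = 10 * log10(0.9298370) = -0.3159 dB

-0.3159 dB


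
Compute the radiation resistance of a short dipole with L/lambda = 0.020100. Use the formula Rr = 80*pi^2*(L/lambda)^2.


Rr = 80 * pi^2 * (0.020100)^2 = 80 * 9.869604 * 4.040100e-04 = 0.3190 ohm

0.3190 ohm


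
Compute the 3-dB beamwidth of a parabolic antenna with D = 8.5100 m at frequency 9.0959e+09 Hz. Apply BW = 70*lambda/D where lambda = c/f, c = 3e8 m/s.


lambda = c / f = 3.0000e+08 / 9.0959e+09 = 0.03298189 m
BW = 70 * 0.03298189 / 8.5100 = 0.2713 deg

0.2713 deg


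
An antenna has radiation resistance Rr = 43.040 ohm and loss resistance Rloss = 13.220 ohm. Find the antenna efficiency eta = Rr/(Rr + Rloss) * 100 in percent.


eta = 43.040 / (43.040 + 13.220) * 100 = 76.50%

76.50%


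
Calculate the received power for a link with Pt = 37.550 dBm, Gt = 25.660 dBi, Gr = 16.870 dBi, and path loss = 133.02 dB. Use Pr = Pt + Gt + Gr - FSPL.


Pr = 37.550 + 25.660 + 16.870 - 133.02 = -52.94 dBm

-52.94 dBm


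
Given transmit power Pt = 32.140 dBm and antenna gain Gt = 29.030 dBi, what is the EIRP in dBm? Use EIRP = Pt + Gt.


EIRP = Pt + Gt = 32.140 + 29.030 = 61.17 dBm

61.17 dBm


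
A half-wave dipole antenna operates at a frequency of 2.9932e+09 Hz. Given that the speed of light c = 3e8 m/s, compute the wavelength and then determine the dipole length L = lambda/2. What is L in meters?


lambda = c / f = 3.0000e+08 / 2.9932e+09 = 0.1002272 m
L = lambda / 2 = 0.1002272 / 2 = 0.05011 m

0.05011 m


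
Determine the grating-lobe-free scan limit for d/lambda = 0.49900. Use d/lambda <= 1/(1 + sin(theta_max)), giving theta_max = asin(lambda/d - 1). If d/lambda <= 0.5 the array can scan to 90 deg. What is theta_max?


lambda/d - 1 = 1/0.49900 - 1 = 1.004008 >= 1
d/lambda <= 0.5, so the array can scan to endfire without grating lobes: theta_max = 90 deg

90 deg


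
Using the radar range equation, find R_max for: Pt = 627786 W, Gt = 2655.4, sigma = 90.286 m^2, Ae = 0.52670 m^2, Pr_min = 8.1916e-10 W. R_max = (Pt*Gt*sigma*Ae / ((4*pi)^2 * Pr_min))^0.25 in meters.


R^4 = 627786*2655.4*90.286*0.52670 / ((4*pi)^2 * 8.1916e-10) = 6.128255e+17
R_max = 6.128255e+17^0.25 = 27979 m

27979 m


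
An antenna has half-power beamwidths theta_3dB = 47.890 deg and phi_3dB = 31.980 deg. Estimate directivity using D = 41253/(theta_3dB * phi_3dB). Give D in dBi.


D_linear = 41253 / (47.890 * 31.980) = 26.93595
D_dBi = 10 * log10(26.93595) = 14.30 dBi

14.30 dBi


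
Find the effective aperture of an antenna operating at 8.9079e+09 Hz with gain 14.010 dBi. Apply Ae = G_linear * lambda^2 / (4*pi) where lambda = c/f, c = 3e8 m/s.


lambda = c / f = 3.0000e+08 / 8.9079e+09 = 0.03367797 m
G_linear = 10^(14.010/10) = 25.17677
Ae = G_linear * lambda^2 / (4*pi) = 25.17677 * 0.03367797^2 / (4*pi) = 2.272e-03 m^2

2.272e-03 m^2


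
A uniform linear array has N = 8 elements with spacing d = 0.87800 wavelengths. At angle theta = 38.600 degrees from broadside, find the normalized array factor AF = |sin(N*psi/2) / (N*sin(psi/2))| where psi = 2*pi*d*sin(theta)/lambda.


psi = 2*pi*0.87800*sin(38.600 deg) = 3.441717 rad
AF = |sin(8*3.441717/2) / (8*sin(3.441717/2))| = 0.1179

0.1179


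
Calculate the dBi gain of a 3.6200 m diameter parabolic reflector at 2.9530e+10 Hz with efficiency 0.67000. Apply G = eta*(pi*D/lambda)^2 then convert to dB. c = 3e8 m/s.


lambda = c / f = 3.0000e+08 / 2.9530e+10 = 0.01015916 m
G_linear = 0.67000 * (pi * 3.6200 / 0.01015916)^2 = 839607.1
G_dBi = 10 * log10(839607.1) = 59.24 dBi

59.24 dBi


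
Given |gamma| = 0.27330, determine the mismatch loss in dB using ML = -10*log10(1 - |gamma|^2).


ML = -10 * log10(1 - 0.27330^2) = -10 * log10(0.92530711) = 0.3371 dB

0.3371 dB


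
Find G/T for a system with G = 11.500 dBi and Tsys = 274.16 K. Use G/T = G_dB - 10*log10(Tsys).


G/T = 11.500 - 10*log10(274.16) = 11.500 - 24.38004 = -12.88 dB/K

-12.88 dB/K


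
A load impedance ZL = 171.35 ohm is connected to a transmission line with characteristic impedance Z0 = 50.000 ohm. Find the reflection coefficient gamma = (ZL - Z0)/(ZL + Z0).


gamma = (171.35 - 50.000) / (171.35 + 50.000) = 0.5482

0.5482


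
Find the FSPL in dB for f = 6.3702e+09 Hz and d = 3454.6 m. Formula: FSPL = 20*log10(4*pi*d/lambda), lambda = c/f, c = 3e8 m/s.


lambda = c / f = 3.0000e+08 / 6.3702e+09 = 0.04709428 m
FSPL = 20 * log10(4*pi*3454.6/0.04709428) = 119.3 dB

119.3 dB


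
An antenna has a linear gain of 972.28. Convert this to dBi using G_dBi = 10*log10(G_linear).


G_dBi = 10 * log10(972.28) = 29.88 dBi

29.88 dBi


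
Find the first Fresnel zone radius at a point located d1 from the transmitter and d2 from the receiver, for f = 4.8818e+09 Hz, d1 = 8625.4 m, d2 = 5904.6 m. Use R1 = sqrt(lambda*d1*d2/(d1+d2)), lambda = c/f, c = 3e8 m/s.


lambda = c / f = 3.0000e+08 / 4.8818e+09 = 0.06145274 m
R1 = sqrt(0.06145274 * 8625.4 * 5904.6 / (8625.4 + 5904.6)) = 14.68 m

14.68 m


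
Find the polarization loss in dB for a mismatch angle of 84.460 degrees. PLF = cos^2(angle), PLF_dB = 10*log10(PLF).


PLF_linear = cos^2(84.460 deg) = 9.320096e-03
PLF_dB = 10 * log10(9.320096e-03) = -20.31 dB

-20.31 dB


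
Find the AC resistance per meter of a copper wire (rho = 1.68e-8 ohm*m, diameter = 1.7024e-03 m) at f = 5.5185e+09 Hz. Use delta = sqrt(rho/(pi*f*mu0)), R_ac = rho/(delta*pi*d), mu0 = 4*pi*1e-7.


delta = sqrt(1.68e-8 / (pi * 5.5185e+09 * 4*pi*1e-7)) = 8.781410e-07 m
R_ac = 1.68e-8 / (8.781410e-07 * pi * 1.7024e-03) = 3.577 ohm/m

3.577 ohm/m


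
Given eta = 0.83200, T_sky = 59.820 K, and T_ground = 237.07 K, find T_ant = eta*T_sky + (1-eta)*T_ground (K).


T_ant = 0.83200 * 59.820 + (1 - 0.83200) * 237.07 = 89.60 K

89.60 K


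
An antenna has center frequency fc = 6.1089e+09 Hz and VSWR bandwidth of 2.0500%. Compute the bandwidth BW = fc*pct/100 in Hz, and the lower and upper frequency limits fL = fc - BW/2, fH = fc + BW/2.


BW = 6.1089e+09 * 2.0500/100 = 1.252324e+08 Hz
fL = 6.1089e+09 - 1.252324e+08/2 = 6.046e+09 Hz
fH = 6.1089e+09 + 1.252324e+08/2 = 6.172e+09 Hz

BW=1.252e+08 Hz, fL=6.046e+09 Hz, fH=6.172e+09 Hz


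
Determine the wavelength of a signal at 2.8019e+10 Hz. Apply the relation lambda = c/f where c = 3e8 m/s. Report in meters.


lambda = c / f = 3.0000e+08 / 2.8019e+10 = 0.01071 m

0.01071 m


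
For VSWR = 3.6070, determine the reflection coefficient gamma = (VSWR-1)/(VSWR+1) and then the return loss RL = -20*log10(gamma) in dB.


gamma = (3.6070 - 1) / (3.6070 + 1) = 0.5658780
RL = -20 * log10(0.5658780) = 4.946 dB

4.946 dB


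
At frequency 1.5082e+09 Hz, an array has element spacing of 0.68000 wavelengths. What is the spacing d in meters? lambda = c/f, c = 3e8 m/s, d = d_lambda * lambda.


lambda = c / f = 3.0000e+08 / 1.5082e+09 = 0.1989126 m
d = 0.68000 * 0.1989126 = 0.1353 m

0.1353 m


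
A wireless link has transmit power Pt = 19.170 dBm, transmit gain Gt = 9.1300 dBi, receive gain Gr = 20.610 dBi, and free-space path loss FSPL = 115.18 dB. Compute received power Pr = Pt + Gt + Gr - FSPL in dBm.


Pr = 19.170 + 9.1300 + 20.610 - 115.18 = -66.27 dBm

-66.27 dBm


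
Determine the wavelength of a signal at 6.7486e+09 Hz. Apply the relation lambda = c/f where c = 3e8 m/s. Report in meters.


lambda = c / f = 3.0000e+08 / 6.7486e+09 = 0.04445 m

0.04445 m


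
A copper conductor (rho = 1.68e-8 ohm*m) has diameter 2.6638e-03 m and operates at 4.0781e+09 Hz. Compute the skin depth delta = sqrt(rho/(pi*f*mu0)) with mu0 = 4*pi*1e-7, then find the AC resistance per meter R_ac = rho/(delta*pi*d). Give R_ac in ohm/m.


delta = sqrt(1.68e-8 / (pi * 4.0781e+09 * 4*pi*1e-7)) = 1.021518e-06 m
R_ac = 1.68e-8 / (1.021518e-06 * pi * 2.6638e-03) = 1.965 ohm/m

1.965 ohm/m


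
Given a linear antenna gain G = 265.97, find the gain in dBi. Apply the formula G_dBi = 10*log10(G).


G_dBi = 10 * log10(265.97) = 24.25 dBi

24.25 dBi


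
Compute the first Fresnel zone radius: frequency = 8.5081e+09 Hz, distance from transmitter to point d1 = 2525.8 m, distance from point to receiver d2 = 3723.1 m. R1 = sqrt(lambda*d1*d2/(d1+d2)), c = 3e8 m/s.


lambda = c / f = 3.0000e+08 / 8.5081e+09 = 0.03526052 m
R1 = sqrt(0.03526052 * 2525.8 * 3723.1 / (2525.8 + 3723.1)) = 7.284 m

7.284 m


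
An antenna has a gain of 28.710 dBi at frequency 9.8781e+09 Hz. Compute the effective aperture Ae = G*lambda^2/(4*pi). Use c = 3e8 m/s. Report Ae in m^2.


lambda = c / f = 3.0000e+08 / 9.8781e+09 = 0.03037021 m
G_linear = 10^(28.710/10) = 743.0191
Ae = G_linear * lambda^2 / (4*pi) = 743.0191 * 0.03037021^2 / (4*pi) = 0.05454 m^2

0.05454 m^2


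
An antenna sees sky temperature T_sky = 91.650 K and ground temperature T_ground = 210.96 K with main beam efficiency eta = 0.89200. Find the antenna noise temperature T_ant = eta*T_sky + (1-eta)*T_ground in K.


T_ant = 0.89200 * 91.650 + (1 - 0.89200) * 210.96 = 104.5 K

104.5 K


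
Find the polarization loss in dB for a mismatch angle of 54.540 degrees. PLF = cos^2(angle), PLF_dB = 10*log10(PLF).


PLF_linear = cos^2(54.540 deg) = 0.3365560
PLF_dB = 10 * log10(0.3365560) = -4.729 dB

-4.729 dB


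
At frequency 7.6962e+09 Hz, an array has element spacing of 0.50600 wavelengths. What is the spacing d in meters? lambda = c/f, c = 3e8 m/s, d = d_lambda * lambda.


lambda = c / f = 3.0000e+08 / 7.6962e+09 = 0.03898028 m
d = 0.50600 * 0.03898028 = 0.01972 m

0.01972 m


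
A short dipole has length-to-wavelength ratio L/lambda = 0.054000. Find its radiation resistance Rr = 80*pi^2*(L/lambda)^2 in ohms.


Rr = 80 * pi^2 * (0.054000)^2 = 80 * 9.869604 * 2.916000e-03 = 2.302 ohm

2.302 ohm


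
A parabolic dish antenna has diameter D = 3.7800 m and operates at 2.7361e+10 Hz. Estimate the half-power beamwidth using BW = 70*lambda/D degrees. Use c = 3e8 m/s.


lambda = c / f = 3.0000e+08 / 2.7361e+10 = 0.01096451 m
BW = 70 * 0.01096451 / 3.7800 = 0.2030 deg

0.2030 deg


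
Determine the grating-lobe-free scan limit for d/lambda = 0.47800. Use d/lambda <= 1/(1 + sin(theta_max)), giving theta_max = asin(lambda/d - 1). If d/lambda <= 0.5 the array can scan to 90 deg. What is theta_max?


lambda/d - 1 = 1/0.47800 - 1 = 1.092050 >= 1
d/lambda <= 0.5, so the array can scan to endfire without grating lobes: theta_max = 90 deg

90 deg


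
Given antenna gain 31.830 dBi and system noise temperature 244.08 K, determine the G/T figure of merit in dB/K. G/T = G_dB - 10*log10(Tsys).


G/T = 31.830 - 10*log10(244.08) = 31.830 - 23.87532 = 7.955 dB/K

7.955 dB/K


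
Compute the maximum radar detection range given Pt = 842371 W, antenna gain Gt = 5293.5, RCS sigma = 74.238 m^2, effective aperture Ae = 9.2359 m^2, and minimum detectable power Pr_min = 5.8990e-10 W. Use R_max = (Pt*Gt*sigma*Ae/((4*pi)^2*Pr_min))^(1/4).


R^4 = 842371*5293.5*74.238*9.2359 / ((4*pi)^2 * 5.8990e-10) = 3.282114e+19
R_max = 3.282114e+19^0.25 = 75690 m

75690 m


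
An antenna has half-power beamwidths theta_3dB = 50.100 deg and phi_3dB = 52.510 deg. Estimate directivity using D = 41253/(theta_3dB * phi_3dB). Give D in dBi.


D_linear = 41253 / (50.100 * 52.510) = 15.68107
D_dBi = 10 * log10(15.68107) = 11.95 dBi

11.95 dBi


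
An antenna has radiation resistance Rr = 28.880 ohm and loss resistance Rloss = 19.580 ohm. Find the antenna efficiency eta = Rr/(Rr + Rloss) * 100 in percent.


eta = 28.880 / (28.880 + 19.580) * 100 = 59.60%

59.60%


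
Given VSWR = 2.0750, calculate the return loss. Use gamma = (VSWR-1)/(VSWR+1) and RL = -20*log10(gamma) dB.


gamma = (2.0750 - 1) / (2.0750 + 1) = 0.3495935
RL = -20 * log10(0.3495935) = 9.129 dB

9.129 dB


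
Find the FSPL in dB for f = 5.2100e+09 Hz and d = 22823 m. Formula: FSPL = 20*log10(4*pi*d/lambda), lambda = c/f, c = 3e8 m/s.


lambda = c / f = 3.0000e+08 / 5.2100e+09 = 0.05758157 m
FSPL = 20 * log10(4*pi*22823/0.05758157) = 133.9 dB

133.9 dB


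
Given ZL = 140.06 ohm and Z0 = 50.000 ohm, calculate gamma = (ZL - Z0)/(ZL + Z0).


gamma = (140.06 - 50.000) / (140.06 + 50.000) = 0.4739

0.4739


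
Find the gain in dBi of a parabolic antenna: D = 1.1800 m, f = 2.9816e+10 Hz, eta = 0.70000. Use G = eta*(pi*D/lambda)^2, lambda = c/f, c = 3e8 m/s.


lambda = c / f = 3.0000e+08 / 2.9816e+10 = 0.01006171 m
G_linear = 0.70000 * (pi * 1.1800 / 0.01006171)^2 = 95020.70
G_dBi = 10 * log10(95020.70) = 49.78 dBi

49.78 dBi


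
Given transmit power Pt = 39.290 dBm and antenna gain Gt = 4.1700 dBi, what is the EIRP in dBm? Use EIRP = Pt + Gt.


EIRP = Pt + Gt = 39.290 + 4.1700 = 43.46 dBm

43.46 dBm


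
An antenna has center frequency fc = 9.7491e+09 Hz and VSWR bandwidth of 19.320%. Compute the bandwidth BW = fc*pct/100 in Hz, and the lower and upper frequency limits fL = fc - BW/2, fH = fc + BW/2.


BW = 9.7491e+09 * 19.320/100 = 1.883526e+09 Hz
fL = 9.7491e+09 - 1.883526e+09/2 = 8.807e+09 Hz
fH = 9.7491e+09 + 1.883526e+09/2 = 1.069e+10 Hz

BW=1.884e+09 Hz, fL=8.807e+09 Hz, fH=1.069e+10 Hz


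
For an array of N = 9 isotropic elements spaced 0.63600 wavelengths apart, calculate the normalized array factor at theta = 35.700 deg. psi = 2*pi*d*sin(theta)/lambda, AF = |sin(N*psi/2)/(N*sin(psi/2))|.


psi = 2*pi*0.63600*sin(35.700 deg) = 2.331892 rad
AF = |sin(9*2.331892/2) / (9*sin(2.331892/2))| = 0.1060

0.1060


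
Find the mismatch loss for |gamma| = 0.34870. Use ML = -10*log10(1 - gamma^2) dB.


ML = -10 * log10(1 - 0.34870^2) = -10 * log10(0.87840831) = 0.5630 dB

0.5630 dB


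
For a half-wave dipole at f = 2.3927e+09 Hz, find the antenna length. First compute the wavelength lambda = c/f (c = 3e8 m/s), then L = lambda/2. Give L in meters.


lambda = c / f = 3.0000e+08 / 2.3927e+09 = 0.1253814 m
L = lambda / 2 = 0.1253814 / 2 = 0.06269 m

0.06269 m


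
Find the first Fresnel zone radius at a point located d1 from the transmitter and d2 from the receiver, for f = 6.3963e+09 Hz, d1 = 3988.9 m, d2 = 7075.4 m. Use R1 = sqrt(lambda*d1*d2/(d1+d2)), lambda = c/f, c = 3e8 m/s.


lambda = c / f = 3.0000e+08 / 6.3963e+09 = 0.04690212 m
R1 = sqrt(0.04690212 * 3988.9 * 7075.4 / (3988.9 + 7075.4)) = 10.94 m

10.94 m


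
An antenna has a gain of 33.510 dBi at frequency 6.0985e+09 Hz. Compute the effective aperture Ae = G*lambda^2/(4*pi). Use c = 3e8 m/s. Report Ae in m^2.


lambda = c / f = 3.0000e+08 / 6.0985e+09 = 0.04919242 m
G_linear = 10^(33.510/10) = 2243.882
Ae = G_linear * lambda^2 / (4*pi) = 2243.882 * 0.04919242^2 / (4*pi) = 0.4321 m^2

0.4321 m^2


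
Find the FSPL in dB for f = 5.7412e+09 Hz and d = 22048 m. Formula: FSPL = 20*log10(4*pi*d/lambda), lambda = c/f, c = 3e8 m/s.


lambda = c / f = 3.0000e+08 / 5.7412e+09 = 0.05225388 m
FSPL = 20 * log10(4*pi*22048/0.05225388) = 134.5 dB

134.5 dB


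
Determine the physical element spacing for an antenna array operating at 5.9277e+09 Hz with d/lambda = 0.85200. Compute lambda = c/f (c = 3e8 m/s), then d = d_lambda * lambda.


lambda = c / f = 3.0000e+08 / 5.9277e+09 = 0.05060985 m
d = 0.85200 * 0.05060985 = 0.04312 m

0.04312 m


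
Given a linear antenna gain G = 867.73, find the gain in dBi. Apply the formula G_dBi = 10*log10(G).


G_dBi = 10 * log10(867.73) = 29.38 dBi

29.38 dBi


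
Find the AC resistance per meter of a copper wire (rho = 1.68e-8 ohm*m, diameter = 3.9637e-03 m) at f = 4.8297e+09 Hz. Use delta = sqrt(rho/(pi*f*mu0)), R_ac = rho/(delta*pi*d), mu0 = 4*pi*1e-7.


delta = sqrt(1.68e-8 / (pi * 4.8297e+09 * 4*pi*1e-7)) = 9.386738e-07 m
R_ac = 1.68e-8 / (9.386738e-07 * pi * 3.9637e-03) = 1.437 ohm/m

1.437 ohm/m


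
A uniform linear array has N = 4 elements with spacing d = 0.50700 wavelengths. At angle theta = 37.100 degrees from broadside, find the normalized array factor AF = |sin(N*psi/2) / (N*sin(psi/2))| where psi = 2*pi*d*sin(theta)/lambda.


psi = 2*pi*0.50700*sin(37.100 deg) = 1.921564 rad
AF = |sin(4*1.921564/2) / (4*sin(1.921564/2))| = 0.1969

0.1969


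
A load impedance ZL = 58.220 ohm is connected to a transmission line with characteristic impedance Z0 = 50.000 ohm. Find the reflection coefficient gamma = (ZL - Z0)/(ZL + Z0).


gamma = (58.220 - 50.000) / (58.220 + 50.000) = 0.07596

0.07596


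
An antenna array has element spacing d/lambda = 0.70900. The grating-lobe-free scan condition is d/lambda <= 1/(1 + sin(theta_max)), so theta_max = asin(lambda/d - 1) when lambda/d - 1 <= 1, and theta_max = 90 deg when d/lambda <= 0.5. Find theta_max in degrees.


lambda/d - 1 = 1/0.70900 - 1 = 0.4104372
theta_max = asin(0.4104372) = 24.23 deg

24.23 deg


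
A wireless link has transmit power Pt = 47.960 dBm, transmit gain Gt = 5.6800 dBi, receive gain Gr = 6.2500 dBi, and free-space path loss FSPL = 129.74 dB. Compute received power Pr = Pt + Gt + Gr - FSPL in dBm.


Pr = 47.960 + 5.6800 + 6.2500 - 129.74 = -69.85 dBm

-69.85 dBm


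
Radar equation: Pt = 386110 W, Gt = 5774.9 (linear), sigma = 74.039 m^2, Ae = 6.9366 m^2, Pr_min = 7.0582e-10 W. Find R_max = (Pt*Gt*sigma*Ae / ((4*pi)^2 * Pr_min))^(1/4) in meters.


R^4 = 386110*5774.9*74.039*6.9366 / ((4*pi)^2 * 7.0582e-10) = 1.027422e+19
R_max = 1.027422e+19^0.25 = 56616 m

56616 m


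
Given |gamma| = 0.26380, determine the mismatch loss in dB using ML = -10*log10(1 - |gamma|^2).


ML = -10 * log10(1 - 0.26380^2) = -10 * log10(0.93040956) = 0.3133 dB

0.3133 dB


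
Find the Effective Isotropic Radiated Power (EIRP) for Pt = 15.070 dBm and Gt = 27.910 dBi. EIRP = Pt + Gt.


EIRP = Pt + Gt = 15.070 + 27.910 = 42.98 dBm

42.98 dBm


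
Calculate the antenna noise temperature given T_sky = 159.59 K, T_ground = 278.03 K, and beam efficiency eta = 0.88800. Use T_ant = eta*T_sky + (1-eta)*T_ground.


T_ant = 0.88800 * 159.59 + (1 - 0.88800) * 278.03 = 172.9 K

172.9 K


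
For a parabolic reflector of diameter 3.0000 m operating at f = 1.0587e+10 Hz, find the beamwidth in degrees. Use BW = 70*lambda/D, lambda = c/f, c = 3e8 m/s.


lambda = c / f = 3.0000e+08 / 1.0587e+10 = 0.02833664 m
BW = 70 * 0.02833664 / 3.0000 = 0.6612 deg

0.6612 deg


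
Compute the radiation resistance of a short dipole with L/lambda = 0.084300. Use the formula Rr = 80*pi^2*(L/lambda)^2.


Rr = 80 * pi^2 * (0.084300)^2 = 80 * 9.869604 * 7.106490e-03 = 5.611 ohm

5.611 ohm


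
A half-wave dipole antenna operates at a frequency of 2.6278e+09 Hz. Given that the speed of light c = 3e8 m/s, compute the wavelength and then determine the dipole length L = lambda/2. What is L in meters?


lambda = c / f = 3.0000e+08 / 2.6278e+09 = 0.1141639 m
L = lambda / 2 = 0.1141639 / 2 = 0.05708 m

0.05708 m


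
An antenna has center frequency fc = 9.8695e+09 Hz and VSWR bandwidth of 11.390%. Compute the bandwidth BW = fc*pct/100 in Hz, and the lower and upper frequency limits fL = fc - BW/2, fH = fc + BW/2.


BW = 9.8695e+09 * 11.390/100 = 1.124136e+09 Hz
fL = 9.8695e+09 - 1.124136e+09/2 = 9.307e+09 Hz
fH = 9.8695e+09 + 1.124136e+09/2 = 1.043e+10 Hz

BW=1.124e+09 Hz, fL=9.307e+09 Hz, fH=1.043e+10 Hz


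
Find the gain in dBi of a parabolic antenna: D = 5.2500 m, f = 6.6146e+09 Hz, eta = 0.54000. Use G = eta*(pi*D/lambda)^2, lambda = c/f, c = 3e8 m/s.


lambda = c / f = 3.0000e+08 / 6.6146e+09 = 0.04535422 m
G_linear = 0.54000 * (pi * 5.2500 / 0.04535422)^2 = 71412.91
G_dBi = 10 * log10(71412.91) = 48.54 dBi

48.54 dBi


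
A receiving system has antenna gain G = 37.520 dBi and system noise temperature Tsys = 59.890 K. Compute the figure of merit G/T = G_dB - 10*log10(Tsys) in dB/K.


G/T = 37.520 - 10*log10(59.890) = 37.520 - 17.77354 = 19.75 dB/K

19.75 dB/K


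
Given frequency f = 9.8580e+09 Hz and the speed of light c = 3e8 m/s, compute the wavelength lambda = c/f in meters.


lambda = c / f = 3.0000e+08 / 9.8580e+09 = 0.03043 m

0.03043 m


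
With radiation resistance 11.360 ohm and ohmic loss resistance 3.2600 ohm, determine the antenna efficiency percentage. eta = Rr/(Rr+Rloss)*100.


eta = 11.360 / (11.360 + 3.2600) * 100 = 77.70%

77.70%


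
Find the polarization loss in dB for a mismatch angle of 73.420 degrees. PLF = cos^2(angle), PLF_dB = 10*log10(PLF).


PLF_linear = cos^2(73.420 deg) = 0.08142681
PLF_dB = 10 * log10(0.08142681) = -10.89 dB

-10.89 dB


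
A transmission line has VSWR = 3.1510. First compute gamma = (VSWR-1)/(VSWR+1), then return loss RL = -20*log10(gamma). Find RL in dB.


gamma = (3.1510 - 1) / (3.1510 + 1) = 0.5181884
RL = -20 * log10(0.5181884) = 5.710 dB

5.710 dB


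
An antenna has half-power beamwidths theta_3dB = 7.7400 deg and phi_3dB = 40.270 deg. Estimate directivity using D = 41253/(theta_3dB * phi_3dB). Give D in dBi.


D_linear = 41253 / (7.7400 * 40.270) = 132.3527
D_dBi = 10 * log10(132.3527) = 21.22 dBi

21.22 dBi


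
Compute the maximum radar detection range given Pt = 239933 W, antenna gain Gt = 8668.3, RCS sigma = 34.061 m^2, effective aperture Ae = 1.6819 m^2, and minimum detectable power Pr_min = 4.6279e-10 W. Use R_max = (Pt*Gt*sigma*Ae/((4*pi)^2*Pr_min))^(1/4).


R^4 = 239933*8668.3*34.061*1.6819 / ((4*pi)^2 * 4.6279e-10) = 1.630339e+18
R_max = 1.630339e+18^0.25 = 35733 m

35733 m


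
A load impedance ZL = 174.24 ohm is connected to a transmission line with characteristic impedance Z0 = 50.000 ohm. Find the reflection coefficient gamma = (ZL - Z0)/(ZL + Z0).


gamma = (174.24 - 50.000) / (174.24 + 50.000) = 0.5540

0.5540


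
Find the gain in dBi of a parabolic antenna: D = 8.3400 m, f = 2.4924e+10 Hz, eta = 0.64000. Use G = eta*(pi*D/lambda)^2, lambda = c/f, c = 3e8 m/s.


lambda = c / f = 3.0000e+08 / 2.4924e+10 = 0.01203659 m
G_linear = 0.64000 * (pi * 8.3400 / 0.01203659)^2 = 3.032528e+06
G_dBi = 10 * log10(3.032528e+06) = 64.82 dBi

64.82 dBi
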